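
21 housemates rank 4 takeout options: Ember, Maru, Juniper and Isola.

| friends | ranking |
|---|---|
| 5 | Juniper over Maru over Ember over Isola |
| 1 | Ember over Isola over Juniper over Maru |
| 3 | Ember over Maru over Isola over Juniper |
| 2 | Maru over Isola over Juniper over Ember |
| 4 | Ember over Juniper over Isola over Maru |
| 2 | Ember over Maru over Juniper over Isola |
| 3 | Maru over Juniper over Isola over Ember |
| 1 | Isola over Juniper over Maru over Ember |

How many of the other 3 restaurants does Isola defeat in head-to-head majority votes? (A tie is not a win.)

0

Isola against each rival (21 friends):
Isola vs Ember: 2+3+1 = 6 for Isola, 15 for Ember — Ember by 15–6.
Isola vs Maru: 6 to 15, Maru.
Isola–Juniper: Juniper 14–7.
Isola beats no one; loses to Ember, Maru, Juniper — 0 pairwise wins.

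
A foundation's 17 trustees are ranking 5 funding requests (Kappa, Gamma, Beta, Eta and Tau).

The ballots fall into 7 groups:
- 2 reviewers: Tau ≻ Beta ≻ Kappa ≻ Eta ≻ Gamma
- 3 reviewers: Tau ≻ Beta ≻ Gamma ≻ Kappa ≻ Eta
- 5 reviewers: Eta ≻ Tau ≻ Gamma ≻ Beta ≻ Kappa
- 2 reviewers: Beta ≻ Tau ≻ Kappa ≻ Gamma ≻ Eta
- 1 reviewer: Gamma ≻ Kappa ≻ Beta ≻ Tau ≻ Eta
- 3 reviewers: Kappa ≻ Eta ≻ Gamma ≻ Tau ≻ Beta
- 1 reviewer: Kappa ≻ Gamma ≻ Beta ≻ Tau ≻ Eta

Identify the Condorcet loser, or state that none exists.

none

Head-to-head results (17 reviewers):
Kappa vs Gamma: 2+2+3+1 = 8 for Kappa, 9 for Gamma — Gamma by 9–8.
Kappa vs Beta: Kappa is ranked higher on 1+3+1 = 5 ballots, Beta on 12. Beta wins 12–5.
Kappa vs Eta: 2+3+2+1+3+1 = 12 for Kappa, 5 for Eta — Kappa by 12–5.
Kappa vs Tau: Tau, 12–5.
Gamma vs Beta: 5+1+3+1 = 10 for Gamma, 7 for Beta — Gamma by 10–7.
Gamma vs Eta: Gamma is ranked higher on 3+2+1+1 = 7 ballots, Eta on 10. Eta wins 10–7.
Gamma vs Tau: Gamma preferred on 1+3+1 = 5 ballots; Tau wins 12–5.
Beta vs Eta: Beta wins 9–8.
Beta vs Tau: 2+1+1 = 4 for Beta, 13 for Tau — Tau by 13–4.
Eta–Tau: Tau 9–8.
Every project wins at least one matchup (Kappa beats Eta; Gamma beats Kappa; Beta beats Kappa; Eta beats Gamma; Tau beats Kappa), so there is no Condorcet loser.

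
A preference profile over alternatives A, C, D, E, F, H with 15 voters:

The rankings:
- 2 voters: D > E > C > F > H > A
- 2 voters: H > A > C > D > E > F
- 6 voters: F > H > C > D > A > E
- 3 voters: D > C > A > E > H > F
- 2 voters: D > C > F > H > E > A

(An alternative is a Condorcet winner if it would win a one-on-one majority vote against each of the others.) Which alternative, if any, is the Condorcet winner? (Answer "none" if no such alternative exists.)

none

Head-to-head results (15 voters):
A vs C: 2 for A, 13 for C — C by 13–2.
A vs D: A is ranked higher on 2 ballots, D on 13. D wins 13–2.
A vs E: 2+6+3 = 11 for A, 4 for E — A by 11–4.
A vs F: 5 to 10, F.
A vs H: 3 to 12, H.
C vs D: C is ranked higher on 2+6 = 8 ballots, D on 7. C wins 8–7.
C vs E: 13 to 2, C.
C vs F: 9 to 6, C.
C vs H: 2+3+2 = 7 for C, 8 for H — H by 8–7.
D vs E: D is ranked higher on 2+2+6+3+2 = 15 ballots, E on 0. D wins 15–0.
D vs F: D preferred on 2+2+3+2 = 9 ballots; D wins 9–6.
D vs H: 2+3+2 = 7 for D, 8 for H — H by 8–7.
E vs F: 7 to 8, F.
E vs H: E is ranked higher on 2+3 = 5 ballots, H on 10. H wins 10–5.
F vs H: F preferred on 2+6+2 = 10 ballots; F wins 10–5.
No alternative is unbeaten: A loses to C; C loses to H; D loses to C; E loses to A; F loses to C; H loses to F. In particular C > F > H > C is a majority cycle — no Condorcet winner exists.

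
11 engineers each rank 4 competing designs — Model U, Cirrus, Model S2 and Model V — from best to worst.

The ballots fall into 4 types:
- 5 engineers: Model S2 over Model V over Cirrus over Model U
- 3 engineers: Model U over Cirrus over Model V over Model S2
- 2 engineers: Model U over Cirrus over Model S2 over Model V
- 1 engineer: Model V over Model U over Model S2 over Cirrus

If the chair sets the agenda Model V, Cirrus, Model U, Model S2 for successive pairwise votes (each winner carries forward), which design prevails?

Model S2

Round 1: Model V vs Cirrus — 6–5, Model V advances.
Round 2: Model V vs Model U — 6–5, Model V advances.
Round 3: Model V vs Model S2 — 4–7, Model S2 advances.
The agenda winner is Model S2.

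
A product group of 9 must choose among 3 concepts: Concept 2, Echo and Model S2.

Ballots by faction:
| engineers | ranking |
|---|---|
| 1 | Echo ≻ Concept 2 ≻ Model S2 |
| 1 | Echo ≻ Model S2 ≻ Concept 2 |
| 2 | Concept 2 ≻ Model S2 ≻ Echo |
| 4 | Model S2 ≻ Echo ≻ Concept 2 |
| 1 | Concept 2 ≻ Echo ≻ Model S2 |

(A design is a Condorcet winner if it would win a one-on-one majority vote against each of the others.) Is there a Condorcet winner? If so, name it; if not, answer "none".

Model S2

Check each pair by majority over 9 ballots:
Concept 2 vs Echo: 2+1 = 3 for Concept 2, 6 for Echo — Echo by 6–3.
Concept 2 vs Model S2: Concept 2 preferred on 1+2+1 = 4 ballots; Model S2 wins 5–4.
Echo vs Model S2: 3 to 6, Model S2.
Only Model S2 has no losses; Model S2 is the Condorcet winner.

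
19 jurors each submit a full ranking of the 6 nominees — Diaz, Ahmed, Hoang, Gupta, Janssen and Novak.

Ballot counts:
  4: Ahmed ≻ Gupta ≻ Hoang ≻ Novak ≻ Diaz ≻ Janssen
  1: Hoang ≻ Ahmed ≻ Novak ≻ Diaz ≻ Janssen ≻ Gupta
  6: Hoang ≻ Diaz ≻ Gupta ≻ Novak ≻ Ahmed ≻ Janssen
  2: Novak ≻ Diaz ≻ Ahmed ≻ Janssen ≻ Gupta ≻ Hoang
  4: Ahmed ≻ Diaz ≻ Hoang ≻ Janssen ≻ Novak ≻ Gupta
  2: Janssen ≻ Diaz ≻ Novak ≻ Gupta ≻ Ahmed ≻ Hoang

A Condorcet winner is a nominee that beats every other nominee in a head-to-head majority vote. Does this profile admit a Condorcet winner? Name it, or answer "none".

none

Head-to-head results (19 jurors):
Diaz–Ahmed: Diaz 10–9.
Diaz–Hoang: Hoang 11–8.
Diaz–Gupta: Diaz 15–4.
Diaz vs Janssen: Diaz, 17–2.
Diaz–Novak: Diaz 12–7.
Ahmed vs Hoang: Ahmed wins 12–7.
Ahmed–Gupta: Ahmed 11–8.
Ahmed–Janssen: Ahmed 17–2.
Ahmed vs Novak: Novak wins 10–9.
Hoang–Gupta: Hoang 11–8.
Hoang–Janssen: Hoang 15–4.
Hoang vs Novak: Hoang wins 15–4.
Gupta–Janssen: Gupta 10–9.
Gupta vs Novak: Gupta, 10–9.
Janssen vs Novak: Novak, 13–6.
No nominee is unbeaten: Diaz loses to Hoang; Ahmed loses to Diaz; Hoang loses to Ahmed; Gupta loses to Diaz; Janssen loses to Diaz; Novak loses to Diaz. In particular Diaz > Ahmed > Hoang > Diaz is a majority cycle — no Condorcet winner exists.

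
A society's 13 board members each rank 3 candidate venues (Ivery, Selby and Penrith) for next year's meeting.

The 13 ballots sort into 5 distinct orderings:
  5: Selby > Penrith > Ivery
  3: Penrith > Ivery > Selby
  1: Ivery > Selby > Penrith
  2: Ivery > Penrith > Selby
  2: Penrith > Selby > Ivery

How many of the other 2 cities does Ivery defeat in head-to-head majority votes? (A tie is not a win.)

0

Ivery against each rival (13 organisers):
Ivery–Selby: Selby 7–6.
Ivery vs Penrith: 1+2 = 3 for Ivery, 10 for Penrith — Penrith by 10–3.
Ivery beats no one; loses to Selby, Penrith — 0 pairwise wins.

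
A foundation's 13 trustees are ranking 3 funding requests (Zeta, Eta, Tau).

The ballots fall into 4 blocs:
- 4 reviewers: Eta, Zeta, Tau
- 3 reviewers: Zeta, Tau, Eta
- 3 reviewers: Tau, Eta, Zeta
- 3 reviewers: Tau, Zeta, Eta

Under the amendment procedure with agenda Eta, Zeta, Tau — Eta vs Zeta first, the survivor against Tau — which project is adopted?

Tau

Round 1: Eta vs Zeta — 7–6, Eta advances.
Round 2: Eta vs Tau — 4–9, Tau advances.
Tau survives the agenda.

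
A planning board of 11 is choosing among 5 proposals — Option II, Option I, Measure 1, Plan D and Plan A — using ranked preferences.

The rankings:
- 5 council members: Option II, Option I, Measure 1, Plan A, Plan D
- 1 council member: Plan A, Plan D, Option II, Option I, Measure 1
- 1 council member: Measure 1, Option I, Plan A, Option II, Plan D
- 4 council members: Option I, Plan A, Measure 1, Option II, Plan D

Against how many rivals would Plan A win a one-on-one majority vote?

Plan A against each rival (11 council members):
Plan A vs Option II: 6 to 5, Plan A.
Plan A–Option I: Option I 10–1.
Plan A vs Measure 1: Plan A is ranked higher on 1+4 = 5 ballots, Measure 1 on 6. Measure 1 wins 6–5.
Plan A vs Plan D: Plan A is ranked higher on 5+1+1+4 = 11 ballots, Plan D on 0. Plan A wins 11–0.
Plan A beats Option II, Plan D; loses to Option I, Measure 1 — 2 pairwise wins.

2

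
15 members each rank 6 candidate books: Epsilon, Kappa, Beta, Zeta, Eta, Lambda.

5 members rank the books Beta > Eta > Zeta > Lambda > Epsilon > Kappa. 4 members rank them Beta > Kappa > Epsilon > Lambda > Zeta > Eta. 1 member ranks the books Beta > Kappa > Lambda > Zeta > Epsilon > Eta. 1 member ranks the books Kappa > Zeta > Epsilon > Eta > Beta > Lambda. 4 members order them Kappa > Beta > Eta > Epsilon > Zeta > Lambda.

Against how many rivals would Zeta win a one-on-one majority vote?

Zeta against each rival (15 members):
Zeta vs Epsilon: 5+1+1 = 7 for Zeta, 8 for Epsilon — Epsilon by 8–7.
Zeta vs Kappa: Zeta preferred on 5 ballots; Kappa wins 10–5.
Zeta vs Beta: Zeta is ranked higher on 1 ballot, Beta on 14. Beta wins 14–1.
Zeta–Eta: Eta 9–6.
Zeta vs Lambda: Zeta is ranked higher on 5+1+4 = 10 ballots, Lambda on 5. Zeta wins 10–5.
Zeta beats Lambda; loses to Epsilon, Kappa, Beta, Eta — 1 pairwise win.

1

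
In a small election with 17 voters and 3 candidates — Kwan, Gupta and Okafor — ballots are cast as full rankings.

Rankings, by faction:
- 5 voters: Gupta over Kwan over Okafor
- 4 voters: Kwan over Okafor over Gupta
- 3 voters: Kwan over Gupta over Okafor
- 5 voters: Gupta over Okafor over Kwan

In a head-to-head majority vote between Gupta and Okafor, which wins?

Gupta

Ballots ranking Gupta above Okafor: 5 + 3 + 5 = 13.
Ballots ranking Okafor above Gupta: 17 − 13 = 4.
Gupta wins the head-to-head 13–4.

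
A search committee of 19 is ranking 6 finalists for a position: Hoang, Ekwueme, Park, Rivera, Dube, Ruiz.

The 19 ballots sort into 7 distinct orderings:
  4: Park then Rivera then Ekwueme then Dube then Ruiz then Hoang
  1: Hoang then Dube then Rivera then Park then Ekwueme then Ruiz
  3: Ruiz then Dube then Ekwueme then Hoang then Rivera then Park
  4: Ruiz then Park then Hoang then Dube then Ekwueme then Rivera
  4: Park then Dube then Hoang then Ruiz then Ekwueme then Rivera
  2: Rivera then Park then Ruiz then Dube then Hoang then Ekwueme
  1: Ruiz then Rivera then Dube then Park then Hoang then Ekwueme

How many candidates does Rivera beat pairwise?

Rivera against each rival (19 committee members):
Rivera vs Hoang: 4+2+1 = 7 for Rivera, 12 for Hoang — Hoang by 12–7.
Rivera vs Ekwueme: Ekwueme, 11–8.
Rivera vs Park: 7 to 12, Park.
Rivera vs Dube: Rivera is ranked higher on 4+2+1 = 7 ballots, Dube on 12. Dube wins 12–7.
Rivera vs Ruiz: Ruiz, 12–7.
Rivera beats no one; loses to Hoang, Ekwueme, Park, Dube, Ruiz — 0 pairwise wins.

0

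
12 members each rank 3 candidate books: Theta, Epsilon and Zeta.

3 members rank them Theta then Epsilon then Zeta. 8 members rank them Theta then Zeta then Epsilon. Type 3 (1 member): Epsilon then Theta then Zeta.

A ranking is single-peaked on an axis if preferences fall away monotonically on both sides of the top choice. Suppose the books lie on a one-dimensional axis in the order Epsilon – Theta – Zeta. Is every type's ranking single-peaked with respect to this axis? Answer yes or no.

Axis positions: Epsilon=1, Theta=2, Zeta=3.
Type 1 (peak Theta at position 2): ranking walks positions 2-1-3, expanding outward from the peak — single-peaked.
Type 2 (peak Theta at position 2): ranking walks positions 2-3-1, expanding outward from the peak — single-peaked.
Type 3 (peak Epsilon at position 1): ranking walks positions 1-2-3, expanding outward from the peak — single-peaked.
Every ranking is single-peaked on this axis.

yes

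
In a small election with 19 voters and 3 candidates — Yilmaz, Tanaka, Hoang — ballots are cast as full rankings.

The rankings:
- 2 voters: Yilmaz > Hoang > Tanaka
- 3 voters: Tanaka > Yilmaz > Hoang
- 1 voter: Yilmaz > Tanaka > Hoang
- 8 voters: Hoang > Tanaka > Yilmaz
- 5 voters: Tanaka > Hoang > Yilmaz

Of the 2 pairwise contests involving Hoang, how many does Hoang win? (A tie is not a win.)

Hoang against each rival (19 voters):
Hoang vs Yilmaz: Hoang is ranked higher on 8+5 = 13 ballots, Yilmaz on 6. Hoang wins 13–6.
Hoang vs Tanaka: Hoang, 10–9.
Hoang beats Yilmaz, Tanaka — 2 pairwise wins.

2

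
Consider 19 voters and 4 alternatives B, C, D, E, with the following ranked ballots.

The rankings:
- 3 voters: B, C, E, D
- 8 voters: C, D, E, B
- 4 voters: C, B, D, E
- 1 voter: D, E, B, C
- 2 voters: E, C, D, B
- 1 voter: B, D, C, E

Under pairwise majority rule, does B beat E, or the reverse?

Ballots ranking B above E: 3 + 4 + 1 = 8.
Ballots ranking E above B: 19 − 8 = 11.
E wins the head-to-head 11–8.

E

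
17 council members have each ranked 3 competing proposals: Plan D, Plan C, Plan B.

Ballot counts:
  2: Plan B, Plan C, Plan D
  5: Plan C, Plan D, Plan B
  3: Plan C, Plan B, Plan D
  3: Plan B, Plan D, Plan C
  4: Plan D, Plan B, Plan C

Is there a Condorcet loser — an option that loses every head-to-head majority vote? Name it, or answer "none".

none

Head-to-head results (17 council members):
Plan D vs Plan C: 7 to 10, Plan C.
Plan D–Plan B: Plan D 9–8.
Plan C vs Plan B: Plan C preferred on 5+3 = 8 ballots; Plan B wins 9–8.
No option is winless: Plan D beats Plan B; Plan C beats Plan D; Plan B beats Plan C. There is no Condorcet loser.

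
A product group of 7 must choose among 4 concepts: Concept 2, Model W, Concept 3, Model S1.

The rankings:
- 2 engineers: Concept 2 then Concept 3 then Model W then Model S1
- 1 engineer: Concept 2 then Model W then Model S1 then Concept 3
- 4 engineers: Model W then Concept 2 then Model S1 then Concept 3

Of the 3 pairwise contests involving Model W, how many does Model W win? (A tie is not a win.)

3

Model W against each rival (7 engineers):
Model W vs Concept 2: Model W wins 4–3.
Model W vs Concept 3: Model W wins 5–2.
Model W vs Model S1: 2+1+4 = 7 for Model W, 0 for Model S1 — Model W by 7–0.
Model W beats Concept 2, Concept 3, Model S1 — 3 pairwise wins.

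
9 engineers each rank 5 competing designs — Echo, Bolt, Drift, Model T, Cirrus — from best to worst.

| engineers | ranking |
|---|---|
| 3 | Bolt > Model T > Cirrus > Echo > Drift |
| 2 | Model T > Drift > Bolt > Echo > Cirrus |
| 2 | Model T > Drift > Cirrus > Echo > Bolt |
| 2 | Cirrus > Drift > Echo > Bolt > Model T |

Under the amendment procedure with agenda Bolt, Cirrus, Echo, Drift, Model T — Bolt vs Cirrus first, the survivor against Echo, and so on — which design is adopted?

Model T

Round 1: Bolt vs Cirrus — 5–4, Bolt advances.
Round 2: Bolt vs Echo — 5–4, Bolt advances.
Round 3: Bolt vs Drift — 3–6, Drift advances.
Round 4: Drift vs Model T — 2–7, Model T advances.
The agenda winner is Model T.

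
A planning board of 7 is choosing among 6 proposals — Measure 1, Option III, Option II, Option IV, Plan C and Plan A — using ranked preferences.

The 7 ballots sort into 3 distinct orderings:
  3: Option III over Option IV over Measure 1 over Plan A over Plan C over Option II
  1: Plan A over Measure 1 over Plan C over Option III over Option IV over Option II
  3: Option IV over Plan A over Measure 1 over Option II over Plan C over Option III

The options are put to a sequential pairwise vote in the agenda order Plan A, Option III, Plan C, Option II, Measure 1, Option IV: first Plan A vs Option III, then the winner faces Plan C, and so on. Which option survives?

Round 1: Plan A vs Option III — 4–3, Plan A advances.
Round 2: Plan A vs Plan C — 7–0, Plan A advances.
Round 3: Plan A vs Option II — 7–0, Plan A advances.
Round 4: Plan A vs Measure 1 — 4–3, Plan A advances.
Round 5: Plan A vs Option IV — 1–6, Option IV advances.
Option IV survives the agenda.

Option IV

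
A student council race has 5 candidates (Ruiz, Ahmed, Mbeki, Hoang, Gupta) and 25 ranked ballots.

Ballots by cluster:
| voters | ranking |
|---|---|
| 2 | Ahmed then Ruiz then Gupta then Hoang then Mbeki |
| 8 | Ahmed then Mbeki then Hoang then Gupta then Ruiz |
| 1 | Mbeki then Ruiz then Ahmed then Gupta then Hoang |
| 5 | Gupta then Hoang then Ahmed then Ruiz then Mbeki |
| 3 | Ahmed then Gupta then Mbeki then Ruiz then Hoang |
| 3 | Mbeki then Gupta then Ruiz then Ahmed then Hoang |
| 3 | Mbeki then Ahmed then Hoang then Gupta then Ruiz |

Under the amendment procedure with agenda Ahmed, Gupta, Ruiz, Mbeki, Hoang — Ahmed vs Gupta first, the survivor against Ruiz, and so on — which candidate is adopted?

Ahmed

Round 1: Ahmed vs Gupta — 17–8, Ahmed advances.
Round 2: Ahmed vs Ruiz — 21–4, Ahmed advances.
Round 3: Ahmed vs Mbeki — 18–7, Ahmed advances.
Round 4: Ahmed vs Hoang — 20–5, Ahmed advances.
Ahmed survives the agenda.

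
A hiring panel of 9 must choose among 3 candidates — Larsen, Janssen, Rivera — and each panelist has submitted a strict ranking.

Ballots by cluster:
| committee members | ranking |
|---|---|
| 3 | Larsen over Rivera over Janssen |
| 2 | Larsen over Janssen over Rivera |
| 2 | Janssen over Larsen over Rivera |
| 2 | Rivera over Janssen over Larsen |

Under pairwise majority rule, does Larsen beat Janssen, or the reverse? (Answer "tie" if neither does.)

Ballots ranking Larsen above Janssen: 3 + 2 = 5.
Ballots ranking Janssen above Larsen: 9 − 5 = 4.
Larsen wins the head-to-head 5–4.

Larsen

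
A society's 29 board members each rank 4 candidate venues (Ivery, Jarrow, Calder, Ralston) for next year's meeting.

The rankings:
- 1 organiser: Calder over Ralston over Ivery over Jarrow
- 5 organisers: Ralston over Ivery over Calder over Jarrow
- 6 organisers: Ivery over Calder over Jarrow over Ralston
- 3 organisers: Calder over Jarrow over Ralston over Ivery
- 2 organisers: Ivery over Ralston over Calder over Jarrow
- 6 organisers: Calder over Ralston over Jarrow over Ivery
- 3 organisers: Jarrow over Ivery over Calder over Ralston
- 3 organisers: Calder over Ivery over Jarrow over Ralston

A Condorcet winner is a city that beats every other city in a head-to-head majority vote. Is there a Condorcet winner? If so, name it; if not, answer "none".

none

Check each pair by majority over 29 ballots:
Ivery vs Jarrow: Ivery is ranked higher on 1+5+6+2+3 = 17 ballots, Jarrow on 12. Ivery wins 17–12.
Ivery vs Calder: Ivery preferred on 5+6+2+3 = 16 ballots; Ivery wins 16–13.
Ivery vs Ralston: Ivery is ranked higher on 6+2+3+3 = 14 ballots, Ralston on 15. Ralston wins 15–14.
Jarrow vs Calder: 3 to 26, Calder.
Jarrow vs Ralston: Jarrow preferred on 6+3+3+3 = 15 ballots; Jarrow wins 15–14.
Calder vs Ralston: Calder is ranked higher on 1+6+3+6+3+3 = 22 ballots, Ralston on 7. Calder wins 22–7.
Every city loses at least once (Ivery loses to Ralston; Jarrow loses to Ivery; Calder loses to Ivery; Ralston loses to Jarrow). The majority relation contains the cycle Ivery → Jarrow → Ralston → Ivery, so there is no Condorcet winner.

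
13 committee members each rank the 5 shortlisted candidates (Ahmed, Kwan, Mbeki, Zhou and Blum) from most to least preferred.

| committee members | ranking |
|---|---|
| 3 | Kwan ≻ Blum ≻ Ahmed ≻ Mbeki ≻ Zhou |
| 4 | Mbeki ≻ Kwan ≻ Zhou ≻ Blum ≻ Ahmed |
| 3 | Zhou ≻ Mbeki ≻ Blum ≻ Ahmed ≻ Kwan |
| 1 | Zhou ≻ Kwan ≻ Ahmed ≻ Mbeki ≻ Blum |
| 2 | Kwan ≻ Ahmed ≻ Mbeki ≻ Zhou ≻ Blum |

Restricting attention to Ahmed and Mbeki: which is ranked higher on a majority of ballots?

Mbeki

Ballots ranking Ahmed above Mbeki: 3 + 1 + 2 = 6.
Ballots ranking Mbeki above Ahmed: 13 − 6 = 7.
Mbeki wins the head-to-head 7–6.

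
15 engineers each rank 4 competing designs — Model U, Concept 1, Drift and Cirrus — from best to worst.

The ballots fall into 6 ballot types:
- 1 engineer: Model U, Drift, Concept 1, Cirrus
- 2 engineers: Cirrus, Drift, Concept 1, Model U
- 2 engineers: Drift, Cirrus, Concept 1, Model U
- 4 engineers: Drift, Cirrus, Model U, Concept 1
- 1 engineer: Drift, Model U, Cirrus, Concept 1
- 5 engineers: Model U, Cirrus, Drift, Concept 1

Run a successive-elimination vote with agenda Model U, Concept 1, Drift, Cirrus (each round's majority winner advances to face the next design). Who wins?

Drift

Round 1: Model U vs Concept 1 — 11–4, Model U advances.
Round 2: Model U vs Drift — 6–9, Drift advances.
Round 3: Drift vs Cirrus — 8–7, Drift advances.
Drift survives the agenda.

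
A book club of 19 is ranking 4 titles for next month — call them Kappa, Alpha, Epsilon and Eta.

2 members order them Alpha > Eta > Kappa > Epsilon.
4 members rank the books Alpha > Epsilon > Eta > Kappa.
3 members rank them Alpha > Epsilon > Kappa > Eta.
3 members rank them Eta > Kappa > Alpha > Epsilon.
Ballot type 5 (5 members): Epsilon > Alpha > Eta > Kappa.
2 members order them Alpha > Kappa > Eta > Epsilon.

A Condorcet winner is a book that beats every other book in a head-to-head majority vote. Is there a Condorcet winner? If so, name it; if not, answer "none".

Check each pair by majority over 19 ballots:
Kappa vs Alpha: Kappa preferred on 3 ballots; Alpha wins 16–3.
Kappa–Epsilon: Epsilon 12–7.
Kappa vs Eta: 5 to 14, Eta.
Alpha vs Epsilon: Alpha, 14–5.
Alpha vs Eta: Alpha preferred on 2+4+3+5+2 = 16 ballots; Alpha wins 16–3.
Epsilon vs Eta: 4+3+5 = 12 for Epsilon, 7 for Eta — Epsilon by 12–7.
Only Alpha has no losses; Alpha is the Condorcet winner.

Alpha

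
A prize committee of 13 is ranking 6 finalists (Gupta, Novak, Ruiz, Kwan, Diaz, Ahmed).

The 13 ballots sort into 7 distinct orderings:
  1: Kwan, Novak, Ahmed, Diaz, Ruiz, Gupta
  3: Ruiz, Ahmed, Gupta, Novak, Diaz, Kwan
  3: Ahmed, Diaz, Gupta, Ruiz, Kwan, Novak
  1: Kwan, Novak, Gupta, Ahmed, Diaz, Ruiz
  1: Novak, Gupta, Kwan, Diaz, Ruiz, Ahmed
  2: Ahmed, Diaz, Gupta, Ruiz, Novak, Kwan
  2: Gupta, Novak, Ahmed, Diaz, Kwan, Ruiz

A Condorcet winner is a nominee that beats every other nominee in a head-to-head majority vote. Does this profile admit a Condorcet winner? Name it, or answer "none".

Ahmed

Pairwise majorities:
Gupta vs Novak: Gupta preferred on 3+3+2+2 = 10 ballots; Gupta wins 10–3.
Gupta vs Ruiz: Gupta preferred on 3+1+1+2+2 = 9 ballots; Gupta wins 9–4.
Gupta vs Kwan: 11 to 2, Gupta.
Gupta vs Diaz: 7 to 6, Gupta.
Gupta vs Ahmed: 4 to 9, Ahmed.
Novak vs Ruiz: 1+1+1+2 = 5 for Novak, 8 for Ruiz — Ruiz by 8–5.
Novak vs Kwan: 8 to 5, Novak.
Novak vs Diaz: Novak is ranked higher on 1+3+1+1+2 = 8 ballots, Diaz on 5. Novak wins 8–5.
Novak vs Ahmed: 1+1+1+2 = 5 for Novak, 8 for Ahmed — Ahmed by 8–5.
Ruiz vs Kwan: Ruiz preferred on 3+3+2 = 8 ballots; Ruiz wins 8–5.
Ruiz vs Diaz: Ruiz preferred on 3 ballots; Diaz wins 10–3.
Ruiz vs Ahmed: 3+1 = 4 for Ruiz, 9 for Ahmed — Ahmed by 9–4.
Kwan vs Diaz: Kwan preferred on 1+1+1 = 3 ballots; Diaz wins 10–3.
Kwan vs Ahmed: 1+1+1 = 3 for Kwan, 10 for Ahmed — Ahmed by 10–3.
Diaz vs Ahmed: 1 for Diaz, 12 for Ahmed — Ahmed by 12–1.
Only Ahmed has no losses; Ahmed is the Condorcet winner.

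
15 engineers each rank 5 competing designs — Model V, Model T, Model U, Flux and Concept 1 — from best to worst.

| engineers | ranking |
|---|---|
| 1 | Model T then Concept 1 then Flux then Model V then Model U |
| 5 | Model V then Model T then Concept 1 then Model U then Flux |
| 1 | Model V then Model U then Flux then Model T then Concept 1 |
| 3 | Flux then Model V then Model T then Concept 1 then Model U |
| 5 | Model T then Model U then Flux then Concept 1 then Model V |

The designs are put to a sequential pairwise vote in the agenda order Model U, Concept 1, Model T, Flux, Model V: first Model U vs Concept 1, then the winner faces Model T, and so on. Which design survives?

Round 1: Model U vs Concept 1 — 6–9, Concept 1 advances.
Round 2: Concept 1 vs Model T — 0–15, Model T advances.
Round 3: Model T vs Flux — 11–4, Model T advances.
Round 4: Model T vs Model V — 6–9, Model V advances.
The agenda winner is Model V.

Model V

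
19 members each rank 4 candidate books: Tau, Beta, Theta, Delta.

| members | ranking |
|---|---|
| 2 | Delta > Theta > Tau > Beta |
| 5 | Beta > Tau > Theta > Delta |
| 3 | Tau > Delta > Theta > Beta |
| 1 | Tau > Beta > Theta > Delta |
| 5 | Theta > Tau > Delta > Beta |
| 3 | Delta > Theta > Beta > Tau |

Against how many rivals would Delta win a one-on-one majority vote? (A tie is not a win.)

Delta against each rival (19 members):
Delta vs Tau: Tau, 14–5.
Delta vs Beta: 2+3+5+3 = 13 for Delta, 6 for Beta — Delta by 13–6.
Delta vs Theta: Delta preferred on 2+3+3 = 8 ballots; Theta wins 11–8.
Delta beats Beta; loses to Tau, Theta — 1 pairwise win.

1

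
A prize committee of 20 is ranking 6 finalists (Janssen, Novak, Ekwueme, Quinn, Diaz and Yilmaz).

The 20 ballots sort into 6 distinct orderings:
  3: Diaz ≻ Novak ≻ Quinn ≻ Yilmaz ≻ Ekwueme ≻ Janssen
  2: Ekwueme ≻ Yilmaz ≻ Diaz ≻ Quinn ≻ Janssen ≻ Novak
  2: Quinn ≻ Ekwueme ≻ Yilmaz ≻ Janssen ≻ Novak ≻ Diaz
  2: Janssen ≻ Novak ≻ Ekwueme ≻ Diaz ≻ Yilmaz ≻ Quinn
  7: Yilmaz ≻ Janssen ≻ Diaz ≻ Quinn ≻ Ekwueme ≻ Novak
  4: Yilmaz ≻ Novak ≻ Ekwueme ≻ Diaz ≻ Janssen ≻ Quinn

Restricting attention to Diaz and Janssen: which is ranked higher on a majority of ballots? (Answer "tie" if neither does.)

Ballots ranking Diaz above Janssen: 3 + 2 + 4 = 9.
Ballots ranking Janssen above Diaz: 20 − 9 = 11.
Janssen wins the head-to-head 11–9.

Janssen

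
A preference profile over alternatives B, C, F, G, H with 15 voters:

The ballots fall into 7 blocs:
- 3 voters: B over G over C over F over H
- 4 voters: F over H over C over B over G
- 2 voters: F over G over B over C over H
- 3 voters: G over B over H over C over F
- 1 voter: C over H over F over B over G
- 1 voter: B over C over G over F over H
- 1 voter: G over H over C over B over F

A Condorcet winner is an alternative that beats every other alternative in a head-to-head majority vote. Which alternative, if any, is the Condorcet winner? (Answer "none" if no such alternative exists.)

B

Head-to-head results (15 voters):
B vs C: B is ranked higher on 3+2+3+1 = 9 ballots, C on 6. B wins 9–6.
B vs F: B preferred on 3+3+1+1 = 8 ballots; B wins 8–7.
B vs G: B preferred on 3+4+1+1 = 9 ballots; B wins 9–6.
B vs H: 3+2+3+1 = 9 for B, 6 for H — B by 9–6.
C vs F: C preferred on 3+3+1+1+1 = 9 ballots; C wins 9–6.
C vs G: C preferred on 4+1+1 = 6 ballots; G wins 9–6.
C vs H: 7 to 8, H.
F vs G: 7 to 8, G.
F vs H: F preferred on 3+4+2+1 = 10 ballots; F wins 10–5.
G vs H: G preferred on 3+2+3+1+1 = 10 ballots; G wins 10–5.
Only B has no losses; B is the Condorcet winner.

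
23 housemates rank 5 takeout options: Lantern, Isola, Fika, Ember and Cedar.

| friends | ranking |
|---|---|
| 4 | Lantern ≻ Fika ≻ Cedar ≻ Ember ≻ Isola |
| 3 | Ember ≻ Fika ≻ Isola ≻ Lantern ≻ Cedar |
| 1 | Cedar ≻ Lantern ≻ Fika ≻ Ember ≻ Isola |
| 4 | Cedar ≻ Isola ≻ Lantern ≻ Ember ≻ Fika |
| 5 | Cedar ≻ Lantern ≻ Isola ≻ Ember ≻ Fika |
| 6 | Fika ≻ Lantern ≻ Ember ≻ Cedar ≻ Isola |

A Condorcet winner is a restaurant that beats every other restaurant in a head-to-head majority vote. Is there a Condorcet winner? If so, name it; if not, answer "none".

Lantern

Check each pair by majority over 23 ballots:
Lantern vs Isola: Lantern wins 16–7.
Lantern vs Fika: Lantern is ranked higher on 4+1+4+5 = 14 ballots, Fika on 9. Lantern wins 14–9.
Lantern vs Ember: 20 to 3, Lantern.
Lantern vs Cedar: 13 to 10, Lantern.
Isola vs Fika: Fika, 14–9.
Isola vs Ember: Isola preferred on 4+5 = 9 ballots; Ember wins 14–9.
Isola–Cedar: Cedar 20–3.
Fika vs Ember: Ember wins 12–11.
Fika–Cedar: Fika 13–10.
Ember vs Cedar: Ember preferred on 3+6 = 9 ballots; Cedar wins 14–9.
Lantern beats each of Isola, Fika, Ember, Cedar — Lantern is the Condorcet winner.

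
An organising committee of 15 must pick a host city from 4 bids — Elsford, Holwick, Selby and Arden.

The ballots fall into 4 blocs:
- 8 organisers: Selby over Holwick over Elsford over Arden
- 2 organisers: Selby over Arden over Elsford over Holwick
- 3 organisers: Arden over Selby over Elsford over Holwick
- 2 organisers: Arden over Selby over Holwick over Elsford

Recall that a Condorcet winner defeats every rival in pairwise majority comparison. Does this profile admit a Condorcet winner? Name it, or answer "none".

Check each pair by majority over 15 ballots:
Elsford–Holwick: Holwick 10–5.
Elsford vs Selby: Selby, 15–0.
Elsford vs Arden: Elsford wins 8–7.
Holwick–Selby: Selby 15–0.
Holwick–Arden: Holwick 8–7.
Selby vs Arden: Selby wins 10–5.
Selby defeats every rival head-to-head and is the Condorcet winner.

Selby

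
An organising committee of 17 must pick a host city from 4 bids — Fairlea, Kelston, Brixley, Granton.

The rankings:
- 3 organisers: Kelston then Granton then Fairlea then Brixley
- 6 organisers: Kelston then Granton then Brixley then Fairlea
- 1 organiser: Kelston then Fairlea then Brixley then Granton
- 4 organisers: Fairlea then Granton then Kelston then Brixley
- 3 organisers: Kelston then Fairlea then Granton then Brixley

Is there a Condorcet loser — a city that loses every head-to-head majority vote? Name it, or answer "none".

Pairwise majorities:
Fairlea–Kelston: Kelston 13–4.
Fairlea vs Brixley: Fairlea, 11–6.
Fairlea vs Granton: Granton wins 9–8.
Kelston vs Brixley: 17 to 0, Kelston.
Kelston–Granton: Kelston 13–4.
Brixley vs Granton: Brixley is ranked higher on 1 ballot, Granton on 16. Granton wins 16–1.
Brixley is beaten in every head-to-head and is the Condorcet loser.

Brixley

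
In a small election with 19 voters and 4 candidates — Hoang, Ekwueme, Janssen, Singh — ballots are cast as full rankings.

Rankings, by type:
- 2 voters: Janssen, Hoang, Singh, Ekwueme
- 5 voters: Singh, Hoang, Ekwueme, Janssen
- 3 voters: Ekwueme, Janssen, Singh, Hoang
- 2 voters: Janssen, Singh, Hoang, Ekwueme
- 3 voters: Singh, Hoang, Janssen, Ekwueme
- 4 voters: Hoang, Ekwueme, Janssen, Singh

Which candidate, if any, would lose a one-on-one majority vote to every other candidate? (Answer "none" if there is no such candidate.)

Head-to-head results (19 voters):
Hoang–Ekwueme: Hoang 16–3.
Hoang vs Janssen: Hoang, 12–7.
Hoang–Singh: Singh 13–6.
Ekwueme vs Janssen: Ekwueme preferred on 5+3+4 = 12 ballots; Ekwueme wins 12–7.
Ekwueme vs Singh: Ekwueme preferred on 3+4 = 7 ballots; Singh wins 12–7.
Janssen vs Singh: 11 to 8, Janssen.
No candidate is winless: Hoang beats Ekwueme; Ekwueme beats Janssen; Janssen beats Singh; Singh beats Hoang. There is no Condorcet loser.

none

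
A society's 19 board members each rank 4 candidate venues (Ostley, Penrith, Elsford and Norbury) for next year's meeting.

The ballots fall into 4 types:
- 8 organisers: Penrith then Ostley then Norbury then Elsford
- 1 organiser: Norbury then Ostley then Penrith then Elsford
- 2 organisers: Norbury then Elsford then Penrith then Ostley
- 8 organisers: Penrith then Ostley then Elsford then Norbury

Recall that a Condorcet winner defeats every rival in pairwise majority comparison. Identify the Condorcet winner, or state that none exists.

Penrith

Head-to-head results (19 organisers):
Ostley vs Penrith: Ostley preferred on 1 ballot; Penrith wins 18–1.
Ostley vs Elsford: Ostley is ranked higher on 8+1+8 = 17 ballots, Elsford on 2. Ostley wins 17–2.
Ostley vs Norbury: Ostley preferred on 8+8 = 16 ballots; Ostley wins 16–3.
Penrith vs Elsford: 17 to 2, Penrith.
Penrith vs Norbury: Penrith is ranked higher on 8+8 = 16 ballots, Norbury on 3. Penrith wins 16–3.
Elsford vs Norbury: 8 to 11, Norbury.
Penrith wins every pairwise contest, so Penrith is the Condorcet winner.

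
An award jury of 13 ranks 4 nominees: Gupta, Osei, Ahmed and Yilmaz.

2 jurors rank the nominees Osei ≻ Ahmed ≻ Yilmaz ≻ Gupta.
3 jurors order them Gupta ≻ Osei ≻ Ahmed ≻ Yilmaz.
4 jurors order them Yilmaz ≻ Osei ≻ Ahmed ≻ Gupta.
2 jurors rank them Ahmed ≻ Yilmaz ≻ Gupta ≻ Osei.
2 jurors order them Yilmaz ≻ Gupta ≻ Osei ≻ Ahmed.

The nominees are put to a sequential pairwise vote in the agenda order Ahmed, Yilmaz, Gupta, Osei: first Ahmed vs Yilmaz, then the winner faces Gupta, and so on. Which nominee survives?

Round 1: Ahmed vs Yilmaz — 7–6, Ahmed advances.
Round 2: Ahmed vs Gupta — 8–5, Ahmed advances.
Round 3: Ahmed vs Osei — 2–11, Osei advances.
Osei survives the agenda.

Osei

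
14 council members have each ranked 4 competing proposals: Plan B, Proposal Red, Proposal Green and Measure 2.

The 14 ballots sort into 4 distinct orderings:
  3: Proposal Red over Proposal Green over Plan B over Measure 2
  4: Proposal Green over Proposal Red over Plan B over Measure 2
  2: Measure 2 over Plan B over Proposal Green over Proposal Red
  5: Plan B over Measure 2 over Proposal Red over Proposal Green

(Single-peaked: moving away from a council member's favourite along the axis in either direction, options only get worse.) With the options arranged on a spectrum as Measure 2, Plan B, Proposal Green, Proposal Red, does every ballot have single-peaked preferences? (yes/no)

Axis positions: Measure 2=1, Plan B=2, Proposal Green=3, Proposal Red=4.
Cluster 1 (peak Proposal Red at position 4): ranking walks positions 4-3-2-1, expanding outward from the peak — single-peaked.
Cluster 2 (peak Proposal Green at position 3): ranking walks positions 3-4-2-1, expanding outward from the peak — single-peaked.
Cluster 3 (peak Measure 2 at position 1): ranking walks positions 1-2-3-4, expanding outward from the peak — single-peaked.
Cluster 4: ranking walks positions 2-1-4-3; Proposal Red is ranked above Proposal Green even though Proposal Green lies between Proposal Red and the peak Plan B on the axis — preferences dip and rise again. Not single-peaked.
Cluster 4 violates single-peakedness, so the profile is not single-peaked on this axis.

no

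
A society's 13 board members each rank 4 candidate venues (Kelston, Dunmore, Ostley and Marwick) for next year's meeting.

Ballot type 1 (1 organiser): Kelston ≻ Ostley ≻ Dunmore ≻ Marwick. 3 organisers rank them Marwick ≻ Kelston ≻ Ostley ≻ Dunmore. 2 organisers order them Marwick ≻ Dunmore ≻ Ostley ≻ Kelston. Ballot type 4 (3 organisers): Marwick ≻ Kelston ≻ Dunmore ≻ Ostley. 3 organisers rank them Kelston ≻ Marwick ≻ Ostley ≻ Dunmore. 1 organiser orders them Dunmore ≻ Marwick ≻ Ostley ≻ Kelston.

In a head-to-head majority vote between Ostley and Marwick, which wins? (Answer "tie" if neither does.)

Marwick

Ballots ranking Ostley above Marwick: 1.
Ballots ranking Marwick above Ostley: 13 − 1 = 12.
Marwick wins the head-to-head 12–1.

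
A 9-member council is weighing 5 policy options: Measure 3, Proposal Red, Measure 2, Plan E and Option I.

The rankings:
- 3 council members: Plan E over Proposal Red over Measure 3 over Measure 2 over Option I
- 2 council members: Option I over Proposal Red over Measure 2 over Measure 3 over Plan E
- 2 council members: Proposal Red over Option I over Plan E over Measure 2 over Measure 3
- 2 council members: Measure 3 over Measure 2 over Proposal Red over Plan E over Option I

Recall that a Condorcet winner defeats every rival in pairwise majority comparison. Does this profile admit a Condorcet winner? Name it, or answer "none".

Proposal Red

Head-to-head results (9 council members):
Measure 3–Proposal Red: Proposal Red 7–2.
Measure 3 vs Measure 2: Measure 3, 5–4.
Measure 3–Plan E: Plan E 5–4.
Measure 3–Option I: Measure 3 5–4.
Proposal Red vs Measure 2: Proposal Red wins 7–2.
Proposal Red vs Plan E: Proposal Red wins 6–3.
Proposal Red–Option I: Proposal Red 7–2.
Measure 2 vs Plan E: Plan E, 5–4.
Measure 2 vs Option I: Measure 2, 5–4.
Plan E vs Option I: Plan E wins 5–4.
Proposal Red beats each of Measure 3, Measure 2, Plan E, Option I — Proposal Red is the Condorcet winner.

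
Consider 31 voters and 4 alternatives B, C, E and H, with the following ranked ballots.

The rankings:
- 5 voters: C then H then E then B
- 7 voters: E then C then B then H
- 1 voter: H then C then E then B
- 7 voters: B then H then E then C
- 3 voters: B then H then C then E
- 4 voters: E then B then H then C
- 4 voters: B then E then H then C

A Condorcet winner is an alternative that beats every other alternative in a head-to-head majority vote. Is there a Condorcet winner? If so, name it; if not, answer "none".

Pairwise majorities:
B vs C: B, 18–13.
B vs E: E, 17–14.
B vs H: B, 25–6.
C vs E: E, 22–9.
C–H: H 19–12.
E vs H: H wins 16–15.
Every alternative loses at least once (B loses to E; C loses to B; E loses to H; H loses to B). The majority relation contains the cycle B > H > E > B, so there is no Condorcet winner.

none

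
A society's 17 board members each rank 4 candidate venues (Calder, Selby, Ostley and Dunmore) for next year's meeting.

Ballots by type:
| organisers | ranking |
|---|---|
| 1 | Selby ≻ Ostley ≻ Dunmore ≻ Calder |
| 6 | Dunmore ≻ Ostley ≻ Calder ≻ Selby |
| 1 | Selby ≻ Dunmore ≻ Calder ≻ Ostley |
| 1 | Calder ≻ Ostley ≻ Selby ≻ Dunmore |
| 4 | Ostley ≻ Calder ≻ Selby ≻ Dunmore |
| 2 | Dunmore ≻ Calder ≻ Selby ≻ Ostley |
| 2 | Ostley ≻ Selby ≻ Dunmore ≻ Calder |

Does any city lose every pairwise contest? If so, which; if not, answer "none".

Head-to-head results (17 organisers):
Calder vs Selby: Calder, 13–4.
Calder vs Ostley: Ostley, 13–4.
Calder vs Dunmore: Dunmore wins 12–5.
Selby vs Ostley: Ostley wins 13–4.
Selby vs Dunmore: Selby is ranked higher on 1+1+1+4+2 = 9 ballots, Dunmore on 8. Selby wins 9–8.
Ostley vs Dunmore: Dunmore, 9–8.
Each city has at least one pairwise win (Calder beats Selby; Selby beats Dunmore; Ostley beats Calder; Dunmore beats Calder) — no Condorcet loser.

none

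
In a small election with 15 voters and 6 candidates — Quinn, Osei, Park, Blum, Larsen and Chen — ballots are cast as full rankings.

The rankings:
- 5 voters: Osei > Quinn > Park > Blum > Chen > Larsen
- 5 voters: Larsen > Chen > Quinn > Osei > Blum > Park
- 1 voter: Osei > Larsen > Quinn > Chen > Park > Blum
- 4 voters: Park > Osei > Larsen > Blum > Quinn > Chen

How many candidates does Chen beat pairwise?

Chen against each rival (15 voters):
Chen vs Quinn: Quinn, 10–5.
Chen vs Osei: Chen is ranked higher on 5 ballots, Osei on 10. Osei wins 10–5.
Chen vs Park: Chen is ranked higher on 5+1 = 6 ballots, Park on 9. Park wins 9–6.
Chen–Blum: Blum 9–6.
Chen vs Larsen: 5 for Chen, 10 for Larsen — Larsen by 10–5.
Chen beats no one; loses to Quinn, Osei, Park, Blum, Larsen — 0 pairwise wins.

0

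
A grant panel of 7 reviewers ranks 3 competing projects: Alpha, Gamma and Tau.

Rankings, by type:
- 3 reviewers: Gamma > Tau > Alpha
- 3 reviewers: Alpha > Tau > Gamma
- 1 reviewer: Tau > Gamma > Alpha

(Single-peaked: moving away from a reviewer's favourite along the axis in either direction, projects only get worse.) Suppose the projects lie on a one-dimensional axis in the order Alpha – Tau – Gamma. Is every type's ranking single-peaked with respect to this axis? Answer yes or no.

yes

Axis positions: Alpha=1, Tau=2, Gamma=3.
Type 1 (peak Gamma at position 3): ranking walks positions 3-2-1, expanding outward from the peak — single-peaked.
Type 2 (peak Alpha at position 1): ranking walks positions 1-2-3, expanding outward from the peak — single-peaked.
Type 3 (peak Tau at position 2): ranking walks positions 2-3-1, expanding outward from the peak — single-peaked.
Every ranking is single-peaked on this axis.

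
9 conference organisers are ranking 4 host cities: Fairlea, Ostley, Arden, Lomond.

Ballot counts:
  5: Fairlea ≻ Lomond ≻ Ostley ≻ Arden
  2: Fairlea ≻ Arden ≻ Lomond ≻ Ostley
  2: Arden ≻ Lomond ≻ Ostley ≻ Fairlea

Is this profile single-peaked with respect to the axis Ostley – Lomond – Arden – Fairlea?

Axis positions: Ostley=1, Lomond=2, Arden=3, Fairlea=4.
Cluster 1: ranking walks positions 4-2-1-3; Lomond is ranked above Arden even though Arden lies between Lomond and the peak Fairlea on the axis — preferences dip and rise again. Not single-peaked.
Cluster 2 (peak Fairlea at position 4): ranking walks positions 4-3-2-1, expanding outward from the peak — single-peaked.
Cluster 3 (peak Arden at position 3): ranking walks positions 3-2-1-4, expanding outward from the peak — single-peaked.
Cluster 1 violates single-peakedness, so the profile is not single-peaked on this axis.

no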